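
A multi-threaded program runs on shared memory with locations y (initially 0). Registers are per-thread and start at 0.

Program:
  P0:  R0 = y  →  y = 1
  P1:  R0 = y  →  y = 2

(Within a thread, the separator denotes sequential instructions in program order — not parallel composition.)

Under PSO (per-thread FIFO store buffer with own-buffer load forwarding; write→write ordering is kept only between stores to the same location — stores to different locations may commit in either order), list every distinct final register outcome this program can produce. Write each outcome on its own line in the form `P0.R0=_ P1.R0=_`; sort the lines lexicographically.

outcome vector order: (P0.R0,P1.R0)
|PSO outcomes| = 3

P0.R0=0 P1.R0=0
P0.R0=0 P1.R0=1
P0.R0=2 P1.R0=0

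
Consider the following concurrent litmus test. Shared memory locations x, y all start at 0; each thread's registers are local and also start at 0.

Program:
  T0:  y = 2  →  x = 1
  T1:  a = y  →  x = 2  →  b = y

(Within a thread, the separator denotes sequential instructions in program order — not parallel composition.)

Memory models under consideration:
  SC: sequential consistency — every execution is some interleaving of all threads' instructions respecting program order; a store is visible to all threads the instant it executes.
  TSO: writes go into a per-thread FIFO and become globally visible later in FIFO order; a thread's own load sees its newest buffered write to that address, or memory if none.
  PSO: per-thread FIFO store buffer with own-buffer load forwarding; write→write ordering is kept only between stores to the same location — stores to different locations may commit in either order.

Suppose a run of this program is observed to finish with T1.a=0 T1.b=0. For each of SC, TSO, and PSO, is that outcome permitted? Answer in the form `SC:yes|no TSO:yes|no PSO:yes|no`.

SC:yes TSO:yes PSO:yes

outcome vector order: (T1.a,T1.b)
SC: 3 outcomes — {00, 02, 22}
TSO: 3 outcomes — {00, 02, 22}
PSO: 3 outcomes — {00, 02, 22}
target 00 ∈ {SC,TSO,PSO}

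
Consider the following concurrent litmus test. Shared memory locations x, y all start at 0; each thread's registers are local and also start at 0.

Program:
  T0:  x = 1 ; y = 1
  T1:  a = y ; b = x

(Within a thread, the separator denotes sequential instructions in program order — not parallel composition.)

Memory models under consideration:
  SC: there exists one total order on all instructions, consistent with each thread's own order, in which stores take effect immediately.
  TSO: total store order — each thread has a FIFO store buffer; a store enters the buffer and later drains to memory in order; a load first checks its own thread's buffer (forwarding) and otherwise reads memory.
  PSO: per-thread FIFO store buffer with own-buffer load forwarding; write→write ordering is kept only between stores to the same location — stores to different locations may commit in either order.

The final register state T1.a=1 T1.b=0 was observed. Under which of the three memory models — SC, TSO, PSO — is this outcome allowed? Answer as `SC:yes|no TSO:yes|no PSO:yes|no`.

SC:no TSO:no PSO:yes

outcome vector order: (T1.a,T1.b)
SC: 3 outcomes — {0/0 0/1 1/1}
TSO: 3 outcomes — {0/0 0/1 1/1}
PSO: 4 outcomes — {0/0 0/1 1/0 1/1}
target 1/0 ∈ {PSO}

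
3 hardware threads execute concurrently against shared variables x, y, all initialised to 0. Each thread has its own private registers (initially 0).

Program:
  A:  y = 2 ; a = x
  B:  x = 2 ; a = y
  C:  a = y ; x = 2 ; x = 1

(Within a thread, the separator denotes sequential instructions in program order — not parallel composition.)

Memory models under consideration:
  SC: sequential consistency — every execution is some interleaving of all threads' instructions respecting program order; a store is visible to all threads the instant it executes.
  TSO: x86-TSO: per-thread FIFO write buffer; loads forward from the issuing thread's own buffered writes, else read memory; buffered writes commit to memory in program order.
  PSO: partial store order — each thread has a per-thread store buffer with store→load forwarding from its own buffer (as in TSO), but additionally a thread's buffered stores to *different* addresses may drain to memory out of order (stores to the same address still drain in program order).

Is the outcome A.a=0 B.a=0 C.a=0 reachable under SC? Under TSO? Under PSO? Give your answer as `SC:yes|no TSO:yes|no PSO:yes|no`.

outcome vector order: (A.a,B.a,C.a)
[SC] allowed = {(0,2,0); (0,2,2); (1,0,0); (1,0,2); (1,2,0); (1,2,2); (2,0,0); (2,0,2); (2,2,0); (2,2,2)}
[TSO] allowed = {(0,0,0); (0,0,2); (0,2,0); (0,2,2); (1,0,0); (1,0,2); (1,2,0); (1,2,2); (2,0,0); (2,0,2); (2,2,0); (2,2,2)}
[PSO] allowed = {(0,0,0); (0,0,2); (0,2,0); (0,2,2); (1,0,0); (1,0,2); (1,2,0); (1,2,2); (2,0,0); (2,0,2); (2,2,0); (2,2,2)}
target (0,0,0) ∈ {TSO,PSO}

SC:no TSO:yes PSO:yes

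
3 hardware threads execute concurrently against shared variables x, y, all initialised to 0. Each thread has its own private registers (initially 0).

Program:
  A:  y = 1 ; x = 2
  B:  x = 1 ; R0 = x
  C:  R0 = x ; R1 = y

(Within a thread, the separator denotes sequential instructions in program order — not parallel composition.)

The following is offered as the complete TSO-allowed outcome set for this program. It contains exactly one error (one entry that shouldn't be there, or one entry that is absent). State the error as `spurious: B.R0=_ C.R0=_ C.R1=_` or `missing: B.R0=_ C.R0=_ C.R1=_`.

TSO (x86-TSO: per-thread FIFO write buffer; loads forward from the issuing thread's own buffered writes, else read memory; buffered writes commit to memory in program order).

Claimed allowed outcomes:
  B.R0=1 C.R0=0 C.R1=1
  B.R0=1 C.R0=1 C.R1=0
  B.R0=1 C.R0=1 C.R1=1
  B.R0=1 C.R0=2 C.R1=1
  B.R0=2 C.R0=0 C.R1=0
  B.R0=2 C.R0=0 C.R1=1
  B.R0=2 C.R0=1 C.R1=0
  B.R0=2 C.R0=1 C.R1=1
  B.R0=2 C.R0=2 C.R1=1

outcome vector order: (B.R0,C.R0,C.R1)
TSO (10): <1 0 0>, <1 0 1>, <1 1 0>, <1 1 1>, <1 2 1>, <2 0 0>, <2 0 1>, <2 1 0>, <2 1 1>, <2 2 1>
TSO∖claimed = {<1 0 0>}

missing: B.R0=1 C.R0=0 C.R1=0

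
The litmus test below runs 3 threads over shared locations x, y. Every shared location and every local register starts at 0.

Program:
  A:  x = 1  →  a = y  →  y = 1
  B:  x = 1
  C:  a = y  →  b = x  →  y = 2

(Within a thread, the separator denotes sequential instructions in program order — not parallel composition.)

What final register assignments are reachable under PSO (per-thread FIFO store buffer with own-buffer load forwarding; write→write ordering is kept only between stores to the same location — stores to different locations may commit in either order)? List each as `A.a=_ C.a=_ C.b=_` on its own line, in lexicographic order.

outcome vector order: (A.a,C.a,C.b)
|PSO outcomes| = 6

A.a=0 C.a=0 C.b=0
A.a=0 C.a=0 C.b=1
A.a=0 C.a=1 C.b=0
A.a=0 C.a=1 C.b=1
A.a=2 C.a=0 C.b=0
A.a=2 C.a=0 C.b=1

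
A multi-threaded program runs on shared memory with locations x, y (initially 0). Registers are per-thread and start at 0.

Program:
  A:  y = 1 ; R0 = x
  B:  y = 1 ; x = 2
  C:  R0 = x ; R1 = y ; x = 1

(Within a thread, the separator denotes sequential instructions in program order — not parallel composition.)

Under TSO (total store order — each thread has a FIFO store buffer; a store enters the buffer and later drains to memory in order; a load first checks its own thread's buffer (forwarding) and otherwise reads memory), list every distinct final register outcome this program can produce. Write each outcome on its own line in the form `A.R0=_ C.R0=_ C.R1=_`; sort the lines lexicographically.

outcome vector order: (A.R0,C.R0,C.R1)
|TSO outcomes| = 9

A.R0=0 C.R0=0 C.R1=0
A.R0=0 C.R0=0 C.R1=1
A.R0=0 C.R0=2 C.R1=1
A.R0=1 C.R0=0 C.R1=0
A.R0=1 C.R0=0 C.R1=1
A.R0=1 C.R0=2 C.R1=1
A.R0=2 C.R0=0 C.R1=0
A.R0=2 C.R0=0 C.R1=1
A.R0=2 C.R0=2 C.R1=1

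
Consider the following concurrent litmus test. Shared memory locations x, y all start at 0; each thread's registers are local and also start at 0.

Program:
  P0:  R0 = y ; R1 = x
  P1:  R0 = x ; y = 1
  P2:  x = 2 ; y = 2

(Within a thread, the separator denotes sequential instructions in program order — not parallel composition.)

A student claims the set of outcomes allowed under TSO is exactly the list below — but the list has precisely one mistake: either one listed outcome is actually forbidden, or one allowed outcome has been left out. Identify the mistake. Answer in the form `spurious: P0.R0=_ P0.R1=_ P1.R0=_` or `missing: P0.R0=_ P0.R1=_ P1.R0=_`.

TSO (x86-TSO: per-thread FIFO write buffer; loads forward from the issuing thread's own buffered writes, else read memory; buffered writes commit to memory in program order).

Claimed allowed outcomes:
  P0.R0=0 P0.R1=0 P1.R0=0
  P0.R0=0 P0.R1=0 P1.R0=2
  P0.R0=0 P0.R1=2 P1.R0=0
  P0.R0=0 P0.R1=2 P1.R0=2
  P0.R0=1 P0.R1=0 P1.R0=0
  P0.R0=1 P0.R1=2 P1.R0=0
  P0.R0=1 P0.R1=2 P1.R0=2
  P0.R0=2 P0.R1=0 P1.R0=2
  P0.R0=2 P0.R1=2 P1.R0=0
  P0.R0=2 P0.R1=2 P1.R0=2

outcome vector order: (P0.R0,P0.R1,P1.R0)
[TSO] allowed = {000, 002, 020, 022, 100, 120, 122, 220, 222}
claimed∖TSO = {202}

spurious: P0.R0=2 P0.R1=0 P1.R0=2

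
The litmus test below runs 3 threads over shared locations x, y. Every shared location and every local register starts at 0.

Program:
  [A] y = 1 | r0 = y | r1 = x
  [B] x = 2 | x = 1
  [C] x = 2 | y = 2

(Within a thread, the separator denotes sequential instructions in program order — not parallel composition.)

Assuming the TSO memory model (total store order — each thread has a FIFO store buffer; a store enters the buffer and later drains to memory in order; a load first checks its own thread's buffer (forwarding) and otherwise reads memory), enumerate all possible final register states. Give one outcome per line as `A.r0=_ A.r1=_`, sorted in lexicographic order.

outcome vector order: (A.r0,A.r1)
|TSO outcomes| = 5

A.r0=1 A.r1=0
A.r0=1 A.r1=1
A.r0=1 A.r1=2
A.r0=2 A.r1=1
A.r0=2 A.r1=2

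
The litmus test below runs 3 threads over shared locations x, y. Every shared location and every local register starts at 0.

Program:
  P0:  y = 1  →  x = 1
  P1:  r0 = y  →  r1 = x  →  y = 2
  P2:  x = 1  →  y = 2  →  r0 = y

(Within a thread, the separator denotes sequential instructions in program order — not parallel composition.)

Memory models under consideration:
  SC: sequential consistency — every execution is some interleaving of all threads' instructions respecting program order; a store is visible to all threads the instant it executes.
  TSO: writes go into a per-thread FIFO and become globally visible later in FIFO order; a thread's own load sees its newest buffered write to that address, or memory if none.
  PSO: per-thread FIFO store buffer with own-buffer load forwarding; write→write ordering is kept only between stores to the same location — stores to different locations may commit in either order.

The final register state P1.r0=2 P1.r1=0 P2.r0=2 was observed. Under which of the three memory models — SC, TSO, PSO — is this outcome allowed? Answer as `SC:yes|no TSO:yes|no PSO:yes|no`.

outcome vector order: (P1.r0,P1.r1,P2.r0)
under SC → 0/0/1; 0/0/2; 0/1/1; 0/1/2; 1/0/2; 1/1/1; 1/1/2; 2/1/1; 2/1/2
under TSO → 0/0/1; 0/0/2; 0/1/1; 0/1/2; 1/0/2; 1/1/1; 1/1/2; 2/1/1; 2/1/2
under PSO → 0/0/1; 0/0/2; 0/1/1; 0/1/2; 1/0/1; 1/0/2; 1/1/1; 1/1/2; 2/0/1; 2/0/2; 2/1/1; 2/1/2
target 2/0/2 ∈ {PSO}

SC:no TSO:no PSO:yes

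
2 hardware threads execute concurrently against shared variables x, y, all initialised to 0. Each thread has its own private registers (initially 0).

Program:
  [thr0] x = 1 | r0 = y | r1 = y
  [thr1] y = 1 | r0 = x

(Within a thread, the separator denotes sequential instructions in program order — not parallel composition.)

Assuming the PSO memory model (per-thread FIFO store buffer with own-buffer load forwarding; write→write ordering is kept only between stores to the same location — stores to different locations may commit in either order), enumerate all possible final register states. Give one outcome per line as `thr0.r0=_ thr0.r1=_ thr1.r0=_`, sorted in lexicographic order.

thr0.r0=0 thr0.r1=0 thr1.r0=0
thr0.r0=0 thr0.r1=0 thr1.r0=1
thr0.r0=0 thr0.r1=1 thr1.r0=0
thr0.r0=0 thr0.r1=1 thr1.r0=1
thr0.r0=1 thr0.r1=1 thr1.r0=0
thr0.r0=1 thr0.r1=1 thr1.r0=1

outcome vector order: (thr0.r0,thr0.r1,thr1.r0)
|PSO outcomes| = 6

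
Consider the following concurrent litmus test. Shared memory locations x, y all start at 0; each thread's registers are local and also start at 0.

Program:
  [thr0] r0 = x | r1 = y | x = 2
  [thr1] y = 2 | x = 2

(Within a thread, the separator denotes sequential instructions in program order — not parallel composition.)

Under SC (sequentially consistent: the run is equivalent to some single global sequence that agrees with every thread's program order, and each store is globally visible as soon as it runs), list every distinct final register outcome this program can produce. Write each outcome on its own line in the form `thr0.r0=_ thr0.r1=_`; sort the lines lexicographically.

outcome vector order: (thr0.r0,thr0.r1)
|SC outcomes| = 3

thr0.r0=0 thr0.r1=0
thr0.r0=0 thr0.r1=2
thr0.r0=2 thr0.r1=2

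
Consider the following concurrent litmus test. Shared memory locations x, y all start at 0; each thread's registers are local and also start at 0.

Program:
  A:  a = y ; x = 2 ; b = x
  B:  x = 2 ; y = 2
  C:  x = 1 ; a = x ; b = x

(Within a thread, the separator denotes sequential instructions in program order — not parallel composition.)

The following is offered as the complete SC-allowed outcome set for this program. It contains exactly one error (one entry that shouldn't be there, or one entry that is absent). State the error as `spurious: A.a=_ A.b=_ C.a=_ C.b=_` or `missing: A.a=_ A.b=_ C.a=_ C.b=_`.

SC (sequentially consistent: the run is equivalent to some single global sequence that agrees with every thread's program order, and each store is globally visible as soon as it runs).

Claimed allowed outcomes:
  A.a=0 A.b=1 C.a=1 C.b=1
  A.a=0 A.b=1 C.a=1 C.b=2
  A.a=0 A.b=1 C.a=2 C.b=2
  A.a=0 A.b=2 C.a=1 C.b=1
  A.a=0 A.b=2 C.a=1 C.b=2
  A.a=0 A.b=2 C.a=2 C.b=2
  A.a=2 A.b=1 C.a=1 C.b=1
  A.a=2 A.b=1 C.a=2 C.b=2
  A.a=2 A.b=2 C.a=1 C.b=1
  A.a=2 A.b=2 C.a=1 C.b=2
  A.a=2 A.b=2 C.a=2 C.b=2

outcome vector order: (A.a,A.b,C.a,C.b)
SC (10): <0 1 1 1>; <0 1 1 2>; <0 1 2 2>; <0 2 1 1>; <0 2 1 2>; <0 2 2 2>; <2 1 1 1>; <2 2 1 1>; <2 2 1 2>; <2 2 2 2>
claimed∖SC = {<2 1 2 2>}

spurious: A.a=2 A.b=1 C.a=2 C.b=2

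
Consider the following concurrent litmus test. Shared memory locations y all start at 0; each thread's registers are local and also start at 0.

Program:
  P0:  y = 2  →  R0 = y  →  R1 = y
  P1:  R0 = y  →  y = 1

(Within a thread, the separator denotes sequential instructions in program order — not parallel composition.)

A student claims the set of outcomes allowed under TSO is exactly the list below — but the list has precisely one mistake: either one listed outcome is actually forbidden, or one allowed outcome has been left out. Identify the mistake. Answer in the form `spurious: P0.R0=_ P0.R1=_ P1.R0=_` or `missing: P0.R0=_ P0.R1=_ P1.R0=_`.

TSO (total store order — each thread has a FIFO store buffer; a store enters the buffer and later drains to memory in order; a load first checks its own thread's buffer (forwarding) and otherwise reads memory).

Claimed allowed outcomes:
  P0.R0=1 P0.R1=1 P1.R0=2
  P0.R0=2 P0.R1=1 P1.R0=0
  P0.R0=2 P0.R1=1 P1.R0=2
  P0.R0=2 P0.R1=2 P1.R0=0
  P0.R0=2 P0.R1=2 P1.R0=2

outcome vector order: (P0.R0,P0.R1,P1.R0)
TSO (6): 1/1/0; 1/1/2; 2/1/0; 2/1/2; 2/2/0; 2/2/2
TSO∖claimed = {1/1/0}

missing: P0.R0=1 P0.R1=1 P1.R0=0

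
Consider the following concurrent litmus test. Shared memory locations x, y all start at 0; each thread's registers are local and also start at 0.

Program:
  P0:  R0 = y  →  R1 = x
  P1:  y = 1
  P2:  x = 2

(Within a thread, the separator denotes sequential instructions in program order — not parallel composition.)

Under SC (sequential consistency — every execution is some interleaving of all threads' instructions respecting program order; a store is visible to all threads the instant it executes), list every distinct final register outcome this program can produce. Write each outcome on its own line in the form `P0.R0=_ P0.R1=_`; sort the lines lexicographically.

P0.R0=0 P0.R1=0
P0.R0=0 P0.R1=2
P0.R0=1 P0.R1=0
P0.R0=1 P0.R1=2

outcome vector order: (P0.R0,P0.R1)
|SC outcomes| = 4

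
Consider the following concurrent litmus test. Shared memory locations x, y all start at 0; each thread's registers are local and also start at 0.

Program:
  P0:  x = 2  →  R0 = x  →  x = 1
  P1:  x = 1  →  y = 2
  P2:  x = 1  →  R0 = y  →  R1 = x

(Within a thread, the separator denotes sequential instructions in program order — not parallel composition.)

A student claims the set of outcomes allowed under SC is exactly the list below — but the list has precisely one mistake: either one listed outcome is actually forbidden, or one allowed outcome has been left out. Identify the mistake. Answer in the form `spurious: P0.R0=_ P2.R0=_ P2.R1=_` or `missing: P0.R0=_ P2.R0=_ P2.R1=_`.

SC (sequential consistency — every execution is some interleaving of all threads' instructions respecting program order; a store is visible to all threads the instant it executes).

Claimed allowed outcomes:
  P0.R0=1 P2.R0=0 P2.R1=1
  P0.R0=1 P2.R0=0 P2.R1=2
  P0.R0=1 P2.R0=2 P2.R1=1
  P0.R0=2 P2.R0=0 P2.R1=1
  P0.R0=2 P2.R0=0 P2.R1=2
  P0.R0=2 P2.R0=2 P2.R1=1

outcome vector order: (P0.R0,P2.R0,P2.R1)
SC (7): (1,0,1) (1,0,2) (1,2,1) (2,0,1) (2,0,2) (2,2,1) (2,2,2)
SC∖claimed = {(2,2,2)}

missing: P0.R0=2 P2.R0=2 P2.R1=2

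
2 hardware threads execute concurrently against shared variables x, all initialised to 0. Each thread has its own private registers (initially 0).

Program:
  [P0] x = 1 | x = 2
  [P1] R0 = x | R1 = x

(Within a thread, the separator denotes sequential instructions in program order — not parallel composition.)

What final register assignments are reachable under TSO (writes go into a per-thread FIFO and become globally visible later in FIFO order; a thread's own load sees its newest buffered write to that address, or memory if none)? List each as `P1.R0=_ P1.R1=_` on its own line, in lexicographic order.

P1.R0=0 P1.R1=0
P1.R0=0 P1.R1=1
P1.R0=0 P1.R1=2
P1.R0=1 P1.R1=1
P1.R0=1 P1.R1=2
P1.R0=2 P1.R1=2

outcome vector order: (P1.R0,P1.R1)
|TSO outcomes| = 6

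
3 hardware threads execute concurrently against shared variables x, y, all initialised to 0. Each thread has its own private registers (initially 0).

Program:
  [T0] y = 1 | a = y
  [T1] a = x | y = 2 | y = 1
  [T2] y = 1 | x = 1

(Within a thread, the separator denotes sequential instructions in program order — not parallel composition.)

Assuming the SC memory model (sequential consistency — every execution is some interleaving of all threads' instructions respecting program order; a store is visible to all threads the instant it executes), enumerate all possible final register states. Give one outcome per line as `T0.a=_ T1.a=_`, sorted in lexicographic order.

outcome vector order: (T0.a,T1.a)
|SC outcomes| = 4

T0.a=1 T1.a=0
T0.a=1 T1.a=1
T0.a=2 T1.a=0
T0.a=2 T1.a=1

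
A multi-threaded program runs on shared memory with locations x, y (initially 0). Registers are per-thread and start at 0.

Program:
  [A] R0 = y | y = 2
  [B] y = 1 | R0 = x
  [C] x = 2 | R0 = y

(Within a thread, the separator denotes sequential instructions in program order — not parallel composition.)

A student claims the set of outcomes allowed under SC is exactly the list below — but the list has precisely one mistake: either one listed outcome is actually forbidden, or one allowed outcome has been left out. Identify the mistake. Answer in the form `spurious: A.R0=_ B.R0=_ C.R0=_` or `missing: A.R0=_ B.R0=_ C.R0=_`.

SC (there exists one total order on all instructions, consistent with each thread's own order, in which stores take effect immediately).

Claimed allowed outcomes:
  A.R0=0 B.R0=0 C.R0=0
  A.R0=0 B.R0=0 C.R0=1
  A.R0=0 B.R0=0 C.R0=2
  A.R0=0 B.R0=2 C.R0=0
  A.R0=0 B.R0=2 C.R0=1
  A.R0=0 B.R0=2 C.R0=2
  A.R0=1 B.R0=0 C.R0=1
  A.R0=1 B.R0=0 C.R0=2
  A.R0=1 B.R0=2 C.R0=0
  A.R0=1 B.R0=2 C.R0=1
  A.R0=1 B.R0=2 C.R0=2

outcome vector order: (A.R0,B.R0,C.R0)
under SC → 001, 002, 020, 021, 022, 101, 102, 120, 121, 122
claimed∖SC = {000}

spurious: A.R0=0 B.R0=0 C.R0=0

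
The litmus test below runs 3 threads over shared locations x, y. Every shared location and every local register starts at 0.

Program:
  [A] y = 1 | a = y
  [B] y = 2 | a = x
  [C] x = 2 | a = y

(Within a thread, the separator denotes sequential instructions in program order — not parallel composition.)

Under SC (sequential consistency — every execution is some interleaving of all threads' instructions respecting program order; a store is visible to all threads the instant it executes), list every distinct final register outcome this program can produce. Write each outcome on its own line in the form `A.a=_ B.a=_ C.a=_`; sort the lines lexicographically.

outcome vector order: (A.a,B.a,C.a)
|SC outcomes| = 9

A.a=1 B.a=0 C.a=1
A.a=1 B.a=0 C.a=2
A.a=1 B.a=2 C.a=0
A.a=1 B.a=2 C.a=1
A.a=1 B.a=2 C.a=2
A.a=2 B.a=0 C.a=2
A.a=2 B.a=2 C.a=0
A.a=2 B.a=2 C.a=1
A.a=2 B.a=2 C.a=2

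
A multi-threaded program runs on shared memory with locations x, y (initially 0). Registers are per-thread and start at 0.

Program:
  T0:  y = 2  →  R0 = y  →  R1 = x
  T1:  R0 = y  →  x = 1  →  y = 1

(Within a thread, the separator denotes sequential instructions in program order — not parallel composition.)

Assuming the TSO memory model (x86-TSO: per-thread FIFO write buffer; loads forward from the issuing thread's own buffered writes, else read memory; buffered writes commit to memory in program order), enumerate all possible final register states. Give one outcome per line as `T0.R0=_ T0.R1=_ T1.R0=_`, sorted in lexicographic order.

outcome vector order: (T0.R0,T0.R1,T1.R0)
|TSO outcomes| = 6

T0.R0=1 T0.R1=1 T1.R0=0
T0.R0=1 T0.R1=1 T1.R0=2
T0.R0=2 T0.R1=0 T1.R0=0
T0.R0=2 T0.R1=0 T1.R0=2
T0.R0=2 T0.R1=1 T1.R0=0
T0.R0=2 T0.R1=1 T1.R0=2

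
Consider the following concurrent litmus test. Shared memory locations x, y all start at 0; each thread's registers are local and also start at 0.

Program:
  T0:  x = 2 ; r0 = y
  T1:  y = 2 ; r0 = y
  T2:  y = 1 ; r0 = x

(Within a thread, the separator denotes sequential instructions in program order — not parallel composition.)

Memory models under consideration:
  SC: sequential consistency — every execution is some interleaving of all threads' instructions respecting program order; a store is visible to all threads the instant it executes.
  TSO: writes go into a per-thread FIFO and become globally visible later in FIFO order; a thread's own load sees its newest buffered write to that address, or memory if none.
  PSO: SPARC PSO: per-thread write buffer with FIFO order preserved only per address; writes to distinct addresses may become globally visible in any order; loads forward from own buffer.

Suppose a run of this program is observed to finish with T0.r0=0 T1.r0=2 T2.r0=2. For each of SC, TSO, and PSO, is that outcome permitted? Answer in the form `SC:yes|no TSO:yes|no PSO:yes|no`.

outcome vector order: (T0.r0,T1.r0,T2.r0)
SC (9): <0 1 2>, <0 2 2>, <1 1 0>, <1 1 2>, <1 2 0>, <1 2 2>, <2 1 2>, <2 2 0>, <2 2 2>
TSO (12): <0 1 0>, <0 1 2>, <0 2 0>, <0 2 2>, <1 1 0>, <1 1 2>, <1 2 0>, <1 2 2>, <2 1 0>, <2 1 2>, <2 2 0>, <2 2 2>
PSO (12): <0 1 0>, <0 1 2>, <0 2 0>, <0 2 2>, <1 1 0>, <1 1 2>, <1 2 0>, <1 2 2>, <2 1 0>, <2 1 2>, <2 2 0>, <2 2 2>
target <0 2 2> ∈ {SC,TSO,PSO}

SC:yes TSO:yes PSO:yes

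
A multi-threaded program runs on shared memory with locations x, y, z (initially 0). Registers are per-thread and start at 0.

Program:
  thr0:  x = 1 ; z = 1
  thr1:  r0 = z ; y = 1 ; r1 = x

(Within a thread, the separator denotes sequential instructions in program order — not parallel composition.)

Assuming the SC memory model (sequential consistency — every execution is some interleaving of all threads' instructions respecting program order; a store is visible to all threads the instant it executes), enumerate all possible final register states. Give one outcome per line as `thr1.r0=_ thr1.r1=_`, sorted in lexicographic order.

thr1.r0=0 thr1.r1=0
thr1.r0=0 thr1.r1=1
thr1.r0=1 thr1.r1=1

outcome vector order: (thr1.r0,thr1.r1)
|SC outcomes| = 3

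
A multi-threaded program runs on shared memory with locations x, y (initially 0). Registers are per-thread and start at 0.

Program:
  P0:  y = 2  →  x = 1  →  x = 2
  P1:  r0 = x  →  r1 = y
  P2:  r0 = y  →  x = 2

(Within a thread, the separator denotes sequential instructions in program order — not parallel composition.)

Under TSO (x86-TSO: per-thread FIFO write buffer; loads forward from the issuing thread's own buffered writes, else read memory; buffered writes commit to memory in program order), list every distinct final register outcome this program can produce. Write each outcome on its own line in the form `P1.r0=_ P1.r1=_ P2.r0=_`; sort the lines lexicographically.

P1.r0=0 P1.r1=0 P2.r0=0
P1.r0=0 P1.r1=0 P2.r0=2
P1.r0=0 P1.r1=2 P2.r0=0
P1.r0=0 P1.r1=2 P2.r0=2
P1.r0=1 P1.r1=2 P2.r0=0
P1.r0=1 P1.r1=2 P2.r0=2
P1.r0=2 P1.r1=0 P2.r0=0
P1.r0=2 P1.r1=2 P2.r0=0
P1.r0=2 P1.r1=2 P2.r0=2

outcome vector order: (P1.r0,P1.r1,P2.r0)
|TSO outcomes| = 9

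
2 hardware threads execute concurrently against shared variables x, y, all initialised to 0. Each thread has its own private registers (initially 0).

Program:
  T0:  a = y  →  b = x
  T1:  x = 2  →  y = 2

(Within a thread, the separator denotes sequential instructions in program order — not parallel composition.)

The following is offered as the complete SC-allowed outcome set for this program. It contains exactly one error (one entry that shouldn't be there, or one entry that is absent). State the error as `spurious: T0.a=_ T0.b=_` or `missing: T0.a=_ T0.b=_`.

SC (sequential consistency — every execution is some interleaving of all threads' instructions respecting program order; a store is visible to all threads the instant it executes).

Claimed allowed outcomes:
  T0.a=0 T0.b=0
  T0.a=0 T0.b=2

outcome vector order: (T0.a,T0.b)
[SC] allowed = {0/0 0/2 2/2}
SC∖claimed = {2/2}

missing: T0.a=2 T0.b=2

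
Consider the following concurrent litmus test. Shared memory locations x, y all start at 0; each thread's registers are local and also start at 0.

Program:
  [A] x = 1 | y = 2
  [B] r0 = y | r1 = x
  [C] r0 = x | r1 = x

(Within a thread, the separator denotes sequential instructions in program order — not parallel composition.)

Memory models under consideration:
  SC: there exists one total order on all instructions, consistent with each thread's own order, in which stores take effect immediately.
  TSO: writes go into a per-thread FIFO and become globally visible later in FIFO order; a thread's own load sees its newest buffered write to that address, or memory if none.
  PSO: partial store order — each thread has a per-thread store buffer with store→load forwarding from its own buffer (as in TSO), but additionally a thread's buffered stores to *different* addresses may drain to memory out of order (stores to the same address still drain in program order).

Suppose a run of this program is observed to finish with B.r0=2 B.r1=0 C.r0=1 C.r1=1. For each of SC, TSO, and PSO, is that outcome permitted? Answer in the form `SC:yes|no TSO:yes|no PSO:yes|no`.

SC:no TSO:no PSO:yes

outcome vector order: (B.r0,B.r1,C.r0,C.r1)
under SC → <0 0 0 0>, <0 0 0 1>, <0 0 1 1>, <0 1 0 0>, <0 1 0 1>, <0 1 1 1>, <2 1 0 0>, <2 1 0 1>, <2 1 1 1>
under TSO → <0 0 0 0>, <0 0 0 1>, <0 0 1 1>, <0 1 0 0>, <0 1 0 1>, <0 1 1 1>, <2 1 0 0>, <2 1 0 1>, <2 1 1 1>
under PSO → <0 0 0 0>, <0 0 0 1>, <0 0 1 1>, <0 1 0 0>, <0 1 0 1>, <0 1 1 1>, <2 0 0 0>, <2 0 0 1>, <2 0 1 1>, <2 1 0 0>, <2 1 0 1>, <2 1 1 1>
target <2 0 1 1> ∈ {PSO}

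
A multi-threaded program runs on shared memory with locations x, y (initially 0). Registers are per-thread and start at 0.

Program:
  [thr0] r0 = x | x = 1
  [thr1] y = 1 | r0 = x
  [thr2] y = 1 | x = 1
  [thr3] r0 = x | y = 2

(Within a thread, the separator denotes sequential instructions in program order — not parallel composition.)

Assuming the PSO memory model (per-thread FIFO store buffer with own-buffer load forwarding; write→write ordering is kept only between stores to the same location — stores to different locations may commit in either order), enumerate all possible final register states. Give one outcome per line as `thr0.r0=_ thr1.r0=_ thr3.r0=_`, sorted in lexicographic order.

outcome vector order: (thr0.r0,thr1.r0,thr3.r0)
|PSO outcomes| = 8

thr0.r0=0 thr1.r0=0 thr3.r0=0
thr0.r0=0 thr1.r0=0 thr3.r0=1
thr0.r0=0 thr1.r0=1 thr3.r0=0
thr0.r0=0 thr1.r0=1 thr3.r0=1
thr0.r0=1 thr1.r0=0 thr3.r0=0
thr0.r0=1 thr1.r0=0 thr3.r0=1
thr0.r0=1 thr1.r0=1 thr3.r0=0
thr0.r0=1 thr1.r0=1 thr3.r0=1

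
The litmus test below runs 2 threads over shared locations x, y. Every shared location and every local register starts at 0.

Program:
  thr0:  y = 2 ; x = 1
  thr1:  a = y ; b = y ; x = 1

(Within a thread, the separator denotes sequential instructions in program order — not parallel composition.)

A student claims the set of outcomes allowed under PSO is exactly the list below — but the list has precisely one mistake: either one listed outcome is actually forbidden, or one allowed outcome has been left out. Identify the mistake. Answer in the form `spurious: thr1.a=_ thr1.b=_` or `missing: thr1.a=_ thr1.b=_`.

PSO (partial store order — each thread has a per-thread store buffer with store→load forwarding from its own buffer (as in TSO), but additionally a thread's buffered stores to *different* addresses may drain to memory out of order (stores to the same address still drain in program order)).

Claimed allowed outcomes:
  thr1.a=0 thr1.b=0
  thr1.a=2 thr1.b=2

outcome vector order: (thr1.a,thr1.b)
PSO: 3 outcomes — {00, 02, 22}
PSO∖claimed = {02}

missing: thr1.a=0 thr1.b=2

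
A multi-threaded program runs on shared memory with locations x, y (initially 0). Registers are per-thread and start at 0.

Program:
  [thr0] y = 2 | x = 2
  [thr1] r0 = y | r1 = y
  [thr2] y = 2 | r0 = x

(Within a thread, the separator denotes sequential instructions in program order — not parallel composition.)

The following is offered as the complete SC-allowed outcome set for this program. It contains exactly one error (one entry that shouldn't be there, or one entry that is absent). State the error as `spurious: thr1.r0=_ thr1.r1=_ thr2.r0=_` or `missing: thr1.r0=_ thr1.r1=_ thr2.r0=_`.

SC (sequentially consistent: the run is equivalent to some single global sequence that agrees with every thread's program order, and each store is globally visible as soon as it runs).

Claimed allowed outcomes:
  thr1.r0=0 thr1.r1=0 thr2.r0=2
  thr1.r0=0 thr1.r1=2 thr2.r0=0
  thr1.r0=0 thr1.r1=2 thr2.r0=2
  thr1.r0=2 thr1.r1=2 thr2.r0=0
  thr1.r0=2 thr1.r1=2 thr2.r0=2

missing: thr1.r0=0 thr1.r1=0 thr2.r0=0

outcome vector order: (thr1.r0,thr1.r1,thr2.r0)
[SC] allowed = {000; 002; 020; 022; 220; 222}
SC∖claimed = {000}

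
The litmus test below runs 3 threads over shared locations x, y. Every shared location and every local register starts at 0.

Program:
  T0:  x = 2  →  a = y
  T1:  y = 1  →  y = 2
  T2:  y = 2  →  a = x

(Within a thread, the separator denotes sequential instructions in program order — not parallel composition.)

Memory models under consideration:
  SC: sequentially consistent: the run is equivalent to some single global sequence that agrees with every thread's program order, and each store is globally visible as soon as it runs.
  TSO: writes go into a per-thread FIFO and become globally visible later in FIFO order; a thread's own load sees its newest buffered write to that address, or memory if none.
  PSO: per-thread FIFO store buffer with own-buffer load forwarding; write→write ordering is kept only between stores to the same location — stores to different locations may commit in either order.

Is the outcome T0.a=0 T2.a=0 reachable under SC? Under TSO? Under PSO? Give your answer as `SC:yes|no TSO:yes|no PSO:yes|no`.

SC:no TSO:yes PSO:yes

outcome vector order: (T0.a,T2.a)
SC (5): 0/2 1/0 1/2 2/0 2/2
TSO (6): 0/0 0/2 1/0 1/2 2/0 2/2
PSO (6): 0/0 0/2 1/0 1/2 2/0 2/2
target 0/0 ∈ {TSO,PSO}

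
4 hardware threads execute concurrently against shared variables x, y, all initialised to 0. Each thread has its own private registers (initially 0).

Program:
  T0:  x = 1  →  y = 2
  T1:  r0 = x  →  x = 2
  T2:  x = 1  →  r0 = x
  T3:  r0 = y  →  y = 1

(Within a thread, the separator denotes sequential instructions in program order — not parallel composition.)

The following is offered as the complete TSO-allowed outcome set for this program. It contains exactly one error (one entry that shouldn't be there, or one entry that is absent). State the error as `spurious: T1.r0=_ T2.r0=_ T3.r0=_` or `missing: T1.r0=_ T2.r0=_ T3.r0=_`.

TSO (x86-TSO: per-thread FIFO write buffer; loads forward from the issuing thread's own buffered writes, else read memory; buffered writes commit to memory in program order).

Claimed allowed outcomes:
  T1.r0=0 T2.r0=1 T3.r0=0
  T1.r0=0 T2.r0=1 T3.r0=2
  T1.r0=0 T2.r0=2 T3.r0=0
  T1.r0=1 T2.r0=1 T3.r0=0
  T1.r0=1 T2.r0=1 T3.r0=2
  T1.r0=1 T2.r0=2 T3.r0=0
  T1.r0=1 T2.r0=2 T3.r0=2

outcome vector order: (T1.r0,T2.r0,T3.r0)
TSO (8): 0/1/0, 0/1/2, 0/2/0, 0/2/2, 1/1/0, 1/1/2, 1/2/0, 1/2/2
TSO∖claimed = {0/2/2}

missing: T1.r0=0 T2.r0=2 T3.r0=2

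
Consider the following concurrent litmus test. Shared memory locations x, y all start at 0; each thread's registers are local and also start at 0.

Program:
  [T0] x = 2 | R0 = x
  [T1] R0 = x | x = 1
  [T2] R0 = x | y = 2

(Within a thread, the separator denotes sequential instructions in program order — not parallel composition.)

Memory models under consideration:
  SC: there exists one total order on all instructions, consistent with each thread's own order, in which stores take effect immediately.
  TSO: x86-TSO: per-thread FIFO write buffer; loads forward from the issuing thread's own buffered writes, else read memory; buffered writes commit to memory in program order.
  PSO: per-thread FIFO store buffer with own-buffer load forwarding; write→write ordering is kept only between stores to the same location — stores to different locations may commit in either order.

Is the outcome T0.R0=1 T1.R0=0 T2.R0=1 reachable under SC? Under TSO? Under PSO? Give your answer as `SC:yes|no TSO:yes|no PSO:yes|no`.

outcome vector order: (T0.R0,T1.R0,T2.R0)
SC (12): <1 0 0> <1 0 1> <1 0 2> <1 2 0> <1 2 1> <1 2 2> <2 0 0> <2 0 1> <2 0 2> <2 2 0> <2 2 1> <2 2 2>
TSO (12): <1 0 0> <1 0 1> <1 0 2> <1 2 0> <1 2 1> <1 2 2> <2 0 0> <2 0 1> <2 0 2> <2 2 0> <2 2 1> <2 2 2>
PSO (12): <1 0 0> <1 0 1> <1 0 2> <1 2 0> <1 2 1> <1 2 2> <2 0 0> <2 0 1> <2 0 2> <2 2 0> <2 2 1> <2 2 2>
target <1 0 1> ∈ {SC,TSO,PSO}

SC:yes TSO:yes PSO:yes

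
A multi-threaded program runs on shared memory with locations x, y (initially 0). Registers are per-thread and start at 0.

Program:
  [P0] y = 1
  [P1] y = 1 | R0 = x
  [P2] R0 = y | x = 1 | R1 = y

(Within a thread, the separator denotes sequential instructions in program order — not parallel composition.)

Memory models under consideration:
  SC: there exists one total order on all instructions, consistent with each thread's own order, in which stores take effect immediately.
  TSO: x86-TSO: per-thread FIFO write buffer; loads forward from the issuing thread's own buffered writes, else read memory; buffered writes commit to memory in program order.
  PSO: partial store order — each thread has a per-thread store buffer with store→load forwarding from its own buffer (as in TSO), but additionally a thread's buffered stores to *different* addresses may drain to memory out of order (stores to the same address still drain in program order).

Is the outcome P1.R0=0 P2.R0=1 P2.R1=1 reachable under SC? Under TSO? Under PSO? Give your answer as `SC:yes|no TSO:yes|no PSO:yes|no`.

outcome vector order: (P1.R0,P2.R0,P2.R1)
SC (5): 001; 011; 100; 101; 111
TSO (6): 000; 001; 011; 100; 101; 111
PSO (6): 000; 001; 011; 100; 101; 111
target 011 ∈ {SC,TSO,PSO}

SC:yes TSO:yes PSO:yes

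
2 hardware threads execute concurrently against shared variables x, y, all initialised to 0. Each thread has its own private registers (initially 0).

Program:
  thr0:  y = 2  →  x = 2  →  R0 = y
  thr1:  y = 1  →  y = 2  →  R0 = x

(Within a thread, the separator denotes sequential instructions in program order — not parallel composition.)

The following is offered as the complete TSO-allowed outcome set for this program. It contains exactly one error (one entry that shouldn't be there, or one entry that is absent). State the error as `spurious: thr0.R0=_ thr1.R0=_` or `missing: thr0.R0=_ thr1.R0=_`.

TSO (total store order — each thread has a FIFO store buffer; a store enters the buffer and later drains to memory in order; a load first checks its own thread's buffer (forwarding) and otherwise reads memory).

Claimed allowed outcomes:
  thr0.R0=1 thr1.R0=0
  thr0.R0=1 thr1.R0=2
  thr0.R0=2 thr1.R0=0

outcome vector order: (thr0.R0,thr1.R0)
TSO: 4 outcomes — {<1 0>, <1 2>, <2 0>, <2 2>}
TSO∖claimed = {<2 2>}

missing: thr0.R0=2 thr1.R0=2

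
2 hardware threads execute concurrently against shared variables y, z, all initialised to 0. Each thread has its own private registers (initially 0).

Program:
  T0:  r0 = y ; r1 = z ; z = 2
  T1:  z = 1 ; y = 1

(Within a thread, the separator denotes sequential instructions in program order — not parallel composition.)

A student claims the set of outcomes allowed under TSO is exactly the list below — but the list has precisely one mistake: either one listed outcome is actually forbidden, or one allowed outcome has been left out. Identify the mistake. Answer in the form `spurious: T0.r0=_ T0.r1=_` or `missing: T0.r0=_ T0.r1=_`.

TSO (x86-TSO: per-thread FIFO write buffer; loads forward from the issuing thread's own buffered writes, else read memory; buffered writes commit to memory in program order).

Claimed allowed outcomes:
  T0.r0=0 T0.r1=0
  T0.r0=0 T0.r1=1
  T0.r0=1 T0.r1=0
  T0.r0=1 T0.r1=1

outcome vector order: (T0.r0,T0.r1)
TSO: 3 outcomes — {00; 01; 11}
claimed∖TSO = {10}

spurious: T0.r0=1 T0.r1=0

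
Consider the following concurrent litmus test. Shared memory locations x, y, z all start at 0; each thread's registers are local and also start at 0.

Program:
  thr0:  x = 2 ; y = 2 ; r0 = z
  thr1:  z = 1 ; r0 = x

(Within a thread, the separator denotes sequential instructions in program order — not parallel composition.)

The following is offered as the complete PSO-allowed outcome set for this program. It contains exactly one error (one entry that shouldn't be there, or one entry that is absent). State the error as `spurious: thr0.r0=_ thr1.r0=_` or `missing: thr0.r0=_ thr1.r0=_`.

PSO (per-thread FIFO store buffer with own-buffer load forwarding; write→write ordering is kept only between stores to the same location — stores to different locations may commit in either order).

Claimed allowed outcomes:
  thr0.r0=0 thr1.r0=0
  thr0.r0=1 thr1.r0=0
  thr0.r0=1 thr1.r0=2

outcome vector order: (thr0.r0,thr1.r0)
PSO: 4 outcomes — {(0,0), (0,2), (1,0), (1,2)}
PSO∖claimed = {(0,2)}

missing: thr0.r0=0 thr1.r0=2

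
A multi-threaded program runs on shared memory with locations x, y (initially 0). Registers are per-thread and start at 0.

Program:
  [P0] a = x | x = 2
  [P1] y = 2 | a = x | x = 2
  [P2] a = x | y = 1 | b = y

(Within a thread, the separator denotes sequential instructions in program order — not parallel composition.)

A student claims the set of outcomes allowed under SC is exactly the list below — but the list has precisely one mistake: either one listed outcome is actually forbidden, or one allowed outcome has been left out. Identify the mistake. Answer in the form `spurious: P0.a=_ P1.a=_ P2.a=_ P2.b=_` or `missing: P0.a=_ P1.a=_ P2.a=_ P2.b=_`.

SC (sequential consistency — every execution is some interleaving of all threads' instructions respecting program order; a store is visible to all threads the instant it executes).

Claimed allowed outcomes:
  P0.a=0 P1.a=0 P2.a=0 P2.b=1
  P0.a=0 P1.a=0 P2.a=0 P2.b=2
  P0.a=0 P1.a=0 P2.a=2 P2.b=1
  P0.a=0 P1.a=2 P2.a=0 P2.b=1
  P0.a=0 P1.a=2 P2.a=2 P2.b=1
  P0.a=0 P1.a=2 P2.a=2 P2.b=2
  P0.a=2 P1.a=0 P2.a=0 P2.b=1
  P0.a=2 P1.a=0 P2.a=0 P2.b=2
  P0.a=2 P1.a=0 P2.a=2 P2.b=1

outcome vector order: (P0.a,P1.a,P2.a,P2.b)
[SC] allowed = {0/0/0/1, 0/0/0/2, 0/0/2/1, 0/2/0/1, 0/2/0/2, 0/2/2/1, 0/2/2/2, 2/0/0/1, 2/0/0/2, 2/0/2/1}
SC∖claimed = {0/2/0/2}

missing: P0.a=0 P1.a=2 P2.a=0 P2.b=2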